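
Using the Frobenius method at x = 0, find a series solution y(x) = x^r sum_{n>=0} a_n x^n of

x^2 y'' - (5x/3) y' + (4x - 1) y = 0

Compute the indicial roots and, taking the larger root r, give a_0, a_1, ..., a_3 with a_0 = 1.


Write in Frobenius form y'' + (p(x)/x) y' + (q(x)/x^2) y = 0:
  p(x) = -5/3,  q(x) = 4x - 1.
Indicial equation: r(r-1) + (-5/3) r + (-1) = 0 -> roots r_1 = 3, r_2 = -1/3.
Take r = r_1 = 3. Let y(x) = x^r sum_{n>=0} a_n x^n with a_0 = 1.
Substitute y = x^r sum a_n x^n and match x^{r+n}. The recurrence is
  D(n) a_n + 4 a_{n-1} = 0,  where D(n) = (r+n)(r+n-1) + (-5/3)(r+n) + (-1).
  a_n = -4 / D(n) * a_{n-1}.
Since the indicial polynomial factors as (r - r_1)(r - r_2), D(n) = (r_1 + n - r_1)(r_1 + n - r_2) = n(n + 10/3).
Evaluating step by step (a_0 = 1):
  n = 1: D(1) = 1(1 + 10/3) = 13/3; numerator = -4(1) = -4; a_1 = (-4)/(13/3) = -12/13
  n = 2: D(2) = 2(2 + 10/3) = 32/3; numerator = -4(-12/13) = 48/13; a_2 = (48/13)/(32/3) = 9/26
  n = 3: D(3) = 3(3 + 10/3) = 19; numerator = -4(9/26) = -18/13; a_3 = (-18/13)/(19) = -18/247

r = 3; a_0 = 1; a_1 = -12/13; a_2 = 9/26; a_3 = -18/247


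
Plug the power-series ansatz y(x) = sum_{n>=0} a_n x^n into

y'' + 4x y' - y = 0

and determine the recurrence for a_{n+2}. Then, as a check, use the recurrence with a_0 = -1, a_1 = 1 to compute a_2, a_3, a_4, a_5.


Substitute y = sum_n a_n x^n.
y''(x) has coefficient (n+2)(n+1) a_{n+2} at x^n;
4 x y'(x) has coefficient 4 n a_n at x^n (shift);
-y(x) has coefficient -1 a_n at x^n.
Matching x^n: (n+2)(n+1) a_{n+2} + (4n - 1) a_n = 0.
Thus a_{n+2} = (-4n + 1) / ((n+1)(n+2)) * a_n.

Check with a_0 = -1, a_1 = 1 (apply the recurrence for n = 0, 1, 2, 3): a_0 = -1, a_1 = 1, a_2 = -1/2, a_3 = -1/2, a_4 = 7/24, a_5 = 11/40.

a_(n+2) = (-4n + 1) / ((n+1)(n+2)) * a_n; check: a_0 = -1, a_1 = 1, a_2 = -1/2, a_3 = -1/2, a_4 = 7/24, a_5 = 11/40


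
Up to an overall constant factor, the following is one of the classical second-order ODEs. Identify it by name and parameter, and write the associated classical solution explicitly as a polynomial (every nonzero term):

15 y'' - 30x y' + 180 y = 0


All three coefficients share the factor 15; dividing through by 15 gives  y'' - 2x y' + 12 y = 0.
This matches the Hermite equation y'' - 2x y' + 2n y = 0 with 2n = 12, so n = 6; the polynomial solution is H_6(x).
With y = sum_k a_k x^k, matching x^k gives (k+2)(k+1) a_{k+2} = 2(k - n) a_k = 2(k - 6) a_k. The right side vanishes at k = 6, so the series with the parity of 6 terminates at degree 6.
Standard normalization: leading coefficient of H_n is 2^n, so a_6 = 2^6 = 64. Work downward with a_k = (k+1)(k+2) a_{k+2} / (2(k - n)):
  a_4 = (5)(6)(64) / (2(4 - 6)) = 1920/(-4) = -480
  a_2 = (3)(4)(-480) / (2(2 - 6)) = -5760/(-8) = 720
  a_0 = (1)(2)(720) / (2(0 - 6)) = 1440/(-12) = -120
Hence H_6(x) = 64 x^6 - 480 x^4 + 720 x^2 - 120.

H_6(x); series = 64 x^6 - 480 x^4 + 720 x^2 - 120


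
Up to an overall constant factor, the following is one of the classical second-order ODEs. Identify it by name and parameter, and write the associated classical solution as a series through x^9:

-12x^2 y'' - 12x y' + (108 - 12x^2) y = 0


All three coefficients share the factor -12; dividing through by -12 gives  x^2 y'' + x y' + (x^2 - 9) y = 0.
This matches the Bessel equation x^2 y'' + x y' + (x^2 - nu^2) y = 0 with nu^2 = 9, so nu = 3; the solution bounded at x = 0 is J_3(x).
Frobenius at x = 0: indicial roots ±nu; for r = nu the recurrence k(k + 2nu) c_k = -c_{k-2} gives the standard series J_nu(x) = sum_{k>=0} (-1)^k / (k! (k+nu)!) (x/2)^(2k+nu). Evaluate the first 4 terms:
  k = 0: (-1)^0 / (0! * 3! * 2^3) x^3 = 1/(1*6*8) x^3 = (1/48) x^3
  k = 1: (-1)^1 / (1! * 4! * 2^5) x^5 = -1/(1*24*32) x^5 = (-1/768) x^5
  k = 2: (-1)^2 / (2! * 5! * 2^7) x^7 = 1/(2*120*128) x^7 = (1/30720) x^7
  k = 3: (-1)^3 / (3! * 6! * 2^9) x^9 = -1/(6*720*512) x^9 = (-1/2211840) x^9
Hence J_3(x) = -x^9/2211840 + x^7/30720 - x^5/768 + x^3/48 + ....

J_3(x); series = -x^9/2211840 + x^7/30720 - x^5/768 + x^3/48


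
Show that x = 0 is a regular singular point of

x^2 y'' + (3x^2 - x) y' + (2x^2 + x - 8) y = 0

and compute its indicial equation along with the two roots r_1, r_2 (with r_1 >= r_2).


Divide by x^2 to reach normal form y'' + P_1(x) y' + P_2(x) y = 0 with P_1(x) = 3 - 1/x and P_2(x) = 2 + 1/x - 8/x^2.
x = 0 is a singular point because the y'-coefficient 3 - 1/x has a pole at x = 0 and the y-coefficient 2 + 1/x - 8/x^2 has a pole at x = 0.
It is a regular singular point because x P_1(x) = p(x) = 3x - 1 and x^2 P_2(x) = q(x) = 2x^2 + x - 8 are polynomials, hence analytic at x = 0.
p(0) = -1,  q(0) = -8.
Indicial equation: r(r-1) + p(0) r + q(0) = 0, i.e. r^2 + (p(0) - 1) r + q(0) = 0, i.e. r^2 - 2 r - 8 = 0.
Discriminant: (-2)^2 - 4(-8) = 36, so r = (2 ± 6)/2.
Solving: r_1 = 4, r_2 = -2.

indicial: r^2 - 2 r - 8 = 0; roots r_1 = 4, r_2 = -2


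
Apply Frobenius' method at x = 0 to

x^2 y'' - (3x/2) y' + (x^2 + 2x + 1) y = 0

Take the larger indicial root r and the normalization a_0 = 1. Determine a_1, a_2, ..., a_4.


Write in Frobenius form y'' + (p(x)/x) y' + (q(x)/x^2) y = 0:
  p(x) = -3/2,  q(x) = x^2 + 2x + 1.
Indicial equation: r(r-1) + (-3/2) r + (1) = 0 -> roots r_1 = 2, r_2 = 1/2.
Take r = r_1 = 2. Let y(x) = x^r sum_{n>=0} a_n x^n with a_0 = 1.
Substitute y = x^r sum a_n x^n and match x^{r+n}. The recurrence is
  D(n) a_n + 2 a_{n-1} + 1 a_{n-2} = 0,  where D(n) = (r+n)(r+n-1) + (-3/2)(r+n) + (1).
  a_n = [-2 a_{n-1} - 1 a_{n-2}] / D(n).
Since the indicial polynomial factors as (r - r_1)(r - r_2), D(n) = (r_1 + n - r_1)(r_1 + n - r_2) = n(n + 3/2).
Evaluating step by step (a_0 = 1):
  n = 1: D(1) = 1(1 + 3/2) = 5/2; numerator = -2(1) = -2; a_1 = (-2)/(5/2) = -4/5
  n = 2: D(2) = 2(2 + 3/2) = 7; numerator = -2(-4/5) - 1(1) = 3/5; a_2 = (3/5)/(7) = 3/35
  n = 3: D(3) = 3(3 + 3/2) = 27/2; numerator = -2(3/35) - 1(-4/5) = 22/35; a_3 = (22/35)/(27/2) = 44/945
  n = 4: D(4) = 4(4 + 3/2) = 22; numerator = -2(44/945) - 1(3/35) = -169/945; a_4 = (-169/945)/(22) = -169/20790

r = 2; a_0 = 1; a_1 = -4/5; a_2 = 3/35; a_3 = 44/945; a_4 = -169/20790


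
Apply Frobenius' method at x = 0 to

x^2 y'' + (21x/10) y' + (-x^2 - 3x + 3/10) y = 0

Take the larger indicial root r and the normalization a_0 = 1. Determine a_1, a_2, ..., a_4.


Write in Frobenius form y'' + (p(x)/x) y' + (q(x)/x^2) y = 0:
  p(x) = 21/10,  q(x) = -x^2 - 3x + 3/10.
Indicial equation: r(r-1) + (21/10) r + (3/10) = 0 -> roots r_1 = -1/2, r_2 = -3/5.
Take r = r_1 = -1/2. Let y(x) = x^r sum_{n>=0} a_n x^n with a_0 = 1.
Substitute y = x^r sum a_n x^n and match x^{r+n}. The recurrence is
  D(n) a_n - 3 a_{n-1} - 1 a_{n-2} = 0,  where D(n) = (r+n)(r+n-1) + (21/10)(r+n) + (3/10).
  a_n = [3 a_{n-1} + 1 a_{n-2}] / D(n).
Since the indicial polynomial factors as (r - r_1)(r - r_2), D(n) = (r_1 + n - r_1)(r_1 + n - r_2) = n(n + 1/10).
Evaluating step by step (a_0 = 1):
  n = 1: D(1) = 1(1 + 1/10) = 11/10; numerator = 3(1) = 3; a_1 = (3)/(11/10) = 30/11
  n = 2: D(2) = 2(2 + 1/10) = 21/5; numerator = 3(30/11) + 1(1) = 101/11; a_2 = (101/11)/(21/5) = 505/231
  n = 3: D(3) = 3(3 + 1/10) = 93/10; numerator = 3(505/231) + 1(30/11) = 65/7; a_3 = (65/7)/(93/10) = 650/651
  n = 4: D(4) = 4(4 + 1/10) = 82/5; numerator = 3(650/651) + 1(505/231) = 37105/7161; a_4 = (37105/7161)/(82/5) = 4525/14322

r = -1/2; a_0 = 1; a_1 = 30/11; a_2 = 505/231; a_3 = 650/651; a_4 = 4525/14322


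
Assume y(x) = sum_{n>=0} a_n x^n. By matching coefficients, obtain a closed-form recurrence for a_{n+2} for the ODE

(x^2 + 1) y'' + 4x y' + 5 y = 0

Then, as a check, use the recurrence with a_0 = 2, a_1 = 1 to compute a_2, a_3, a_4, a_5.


Substitute y = sum_n a_n x^n.
(1 + 1 x^2) y'' contributes (n+2)(n+1) a_{n+2} + n(n-1) a_n at x^n.
4 x y'(x) contributes 4 n a_n at x^n.
5 y(x) contributes 5 a_n at x^n.
Matching x^n: (n+2)(n+1) a_{n+2} + (n(n-1) + 4 n + 5) a_n = 0.
Thus a_{n+2} = (-n(n-1) - 4 n - 5) / ((n+1)(n+2)) * a_n.

Check with a_0 = 2, a_1 = 1 (apply the recurrence for n = 0, 1, 2, 3): a_0 = 2, a_1 = 1, a_2 = -5, a_3 = -3/2, a_4 = 25/4, a_5 = 69/40.

a_(n+2) = (-n(n-1) - 4 n - 5) / ((n+1)(n+2)) * a_n; check: a_0 = 2, a_1 = 1, a_2 = -5, a_3 = -3/2, a_4 = 25/4, a_5 = 69/40


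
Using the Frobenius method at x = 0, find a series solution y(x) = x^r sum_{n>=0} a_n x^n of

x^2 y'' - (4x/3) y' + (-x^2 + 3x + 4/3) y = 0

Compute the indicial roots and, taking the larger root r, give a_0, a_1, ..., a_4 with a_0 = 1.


Write in Frobenius form y'' + (p(x)/x) y' + (q(x)/x^2) y = 0:
  p(x) = -4/3,  q(x) = -x^2 + 3x + 4/3.
Indicial equation: r(r-1) + (-4/3) r + (4/3) = 0 -> roots r_1 = 4/3, r_2 = 1.
Take r = r_1 = 4/3. Let y(x) = x^r sum_{n>=0} a_n x^n with a_0 = 1.
Substitute y = x^r sum a_n x^n and match x^{r+n}. The recurrence is
  D(n) a_n + 3 a_{n-1} - 1 a_{n-2} = 0,  where D(n) = (r+n)(r+n-1) + (-4/3)(r+n) + (4/3).
  a_n = [-3 a_{n-1} + 1 a_{n-2}] / D(n).
Since the indicial polynomial factors as (r - r_1)(r - r_2), D(n) = (r_1 + n - r_1)(r_1 + n - r_2) = n(n + 1/3).
Evaluating step by step (a_0 = 1):
  n = 1: D(1) = 1(1 + 1/3) = 4/3; numerator = -3(1) = -3; a_1 = (-3)/(4/3) = -9/4
  n = 2: D(2) = 2(2 + 1/3) = 14/3; numerator = -3(-9/4) + 1(1) = 31/4; a_2 = (31/4)/(14/3) = 93/56
  n = 3: D(3) = 3(3 + 1/3) = 10; numerator = -3(93/56) + 1(-9/4) = -405/56; a_3 = (-405/56)/(10) = -81/112
  n = 4: D(4) = 4(4 + 1/3) = 52/3; numerator = -3(-81/112) + 1(93/56) = 429/112; a_4 = (429/112)/(52/3) = 99/448

r = 4/3; a_0 = 1; a_1 = -9/4; a_2 = 93/56; a_3 = -81/112; a_4 = 99/448


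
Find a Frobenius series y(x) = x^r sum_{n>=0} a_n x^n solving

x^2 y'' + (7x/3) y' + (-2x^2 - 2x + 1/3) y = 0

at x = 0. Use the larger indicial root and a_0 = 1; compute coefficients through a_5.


Write in Frobenius form y'' + (p(x)/x) y' + (q(x)/x^2) y = 0:
  p(x) = 7/3,  q(x) = -2x^2 - 2x + 1/3.
Indicial equation: r(r-1) + (7/3) r + (1/3) = 0 -> roots r_1 = -1/3, r_2 = -1.
Take r = r_1 = -1/3. Let y(x) = x^r sum_{n>=0} a_n x^n with a_0 = 1.
Substitute y = x^r sum a_n x^n and match x^{r+n}. The recurrence is
  D(n) a_n - 2 a_{n-1} - 2 a_{n-2} = 0,  where D(n) = (r+n)(r+n-1) + (7/3)(r+n) + (1/3).
  a_n = [2 a_{n-1} + 2 a_{n-2}] / D(n).
Since the indicial polynomial factors as (r - r_1)(r - r_2), D(n) = (r_1 + n - r_1)(r_1 + n - r_2) = n(n + 2/3).
Evaluating step by step (a_0 = 1):
  n = 1: D(1) = 1(1 + 2/3) = 5/3; numerator = 2(1) = 2; a_1 = (2)/(5/3) = 6/5
  n = 2: D(2) = 2(2 + 2/3) = 16/3; numerator = 2(6/5) + 2(1) = 22/5; a_2 = (22/5)/(16/3) = 33/40
  n = 3: D(3) = 3(3 + 2/3) = 11; numerator = 2(33/40) + 2(6/5) = 81/20; a_3 = (81/20)/(11) = 81/220
  n = 4: D(4) = 4(4 + 2/3) = 56/3; numerator = 2(81/220) + 2(33/40) = 105/44; a_4 = (105/44)/(56/3) = 45/352
  n = 5: D(5) = 5(5 + 2/3) = 85/3; numerator = 2(45/352) + 2(81/220) = 873/880; a_5 = (873/880)/(85/3) = 2619/74800

r = -1/3; a_0 = 1; a_1 = 6/5; a_2 = 33/40; a_3 = 81/220; a_4 = 45/352; a_5 = 2619/74800


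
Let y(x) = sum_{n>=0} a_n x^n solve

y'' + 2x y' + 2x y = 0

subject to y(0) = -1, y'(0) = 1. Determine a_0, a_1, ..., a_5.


Ansatz: y(x) = sum_{n>=0} a_n x^n, so y'(x) = sum_{n>=1} n a_n x^(n-1) and y''(x) = sum_{n>=2} n(n-1) a_n x^(n-2).
Substitute into P(x) y'' + Q(x) y' + R(x) y = 0 with P(x) = 1, Q(x) = 2x, R(x) = 2x, and match powers of x.
Initial conditions: a_0 = -1, a_1 = 1.
Setting the coefficient of each power of x to zero and solving order by order (substituting the coefficients already found):
  x^0: 2 a_2 = 0  ->  a_2 = 0
  x^1: 6 a_3 + 2 a_1 + 2 a_0 = 0  ->  6 a_3 = -2 a_1 - 2 a_0 = 0  ->  a_3 = 0
  x^2: 12 a_4 + 4 a_2 + 2 a_1 = 0  ->  12 a_4 = -4 a_2 - 2 a_1 = -2  ->  a_4 = -1/6
  x^3: 20 a_5 + 6 a_3 + 2 a_2 = 0  ->  20 a_5 = -6 a_3 - 2 a_2 = 0  ->  a_5 = 0
Truncated series: y(x) = -1 + x - (1/6) x^4 + O(x^6).

a_0 = -1; a_1 = 1; a_2 = 0; a_3 = 0; a_4 = -1/6; a_5 = 0


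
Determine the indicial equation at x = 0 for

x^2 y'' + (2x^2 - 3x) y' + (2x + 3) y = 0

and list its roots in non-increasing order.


Divide by x^2 to reach normal form y'' + P_1(x) y' + P_2(x) y = 0 with P_1(x) = 2 - 3/x and P_2(x) = 2/x + 3/x^2.
x = 0 is a singular point because the y'-coefficient 2 - 3/x has a pole at x = 0 and the y-coefficient 2/x + 3/x^2 has a pole at x = 0.
It is a regular singular point because x P_1(x) = p(x) = 2x - 3 and x^2 P_2(x) = q(x) = 2x + 3 are polynomials, hence analytic at x = 0.
p(0) = -3,  q(0) = 3.
Indicial equation: r(r-1) + p(0) r + q(0) = 0, i.e. r^2 + (p(0) - 1) r + q(0) = 0, i.e. r^2 - 4 r + 3 = 0.
Discriminant: (-4)^2 - 4(3) = 4, so r = (4 ± 2)/2.
Solving: r_1 = 3, r_2 = 1.

indicial: r^2 - 4 r + 3 = 0; roots r_1 = 3, r_2 = 1


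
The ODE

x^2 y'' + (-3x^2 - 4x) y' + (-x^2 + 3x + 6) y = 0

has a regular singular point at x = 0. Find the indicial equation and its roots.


Divide by x^2 to reach normal form y'' + P_1(x) y' + P_2(x) y = 0 with P_1(x) = -3 - 4/x and P_2(x) = -1 + 3/x + 6/x^2.
x = 0 is a singular point because the y'-coefficient -3 - 4/x has a pole at x = 0 and the y-coefficient -1 + 3/x + 6/x^2 has a pole at x = 0.
It is a regular singular point because x P_1(x) = p(x) = -3x - 4 and x^2 P_2(x) = q(x) = -x^2 + 3x + 6 are polynomials, hence analytic at x = 0.
p(0) = -4,  q(0) = 6.
Indicial equation: r(r-1) + p(0) r + q(0) = 0, i.e. r^2 + (p(0) - 1) r + q(0) = 0, i.e. r^2 - 5 r + 6 = 0.
Discriminant: (-5)^2 - 4(6) = 1, so r = (5 ± 1)/2.
Solving: r_1 = 3, r_2 = 2.

indicial: r^2 - 5 r + 6 = 0; roots r_1 = 3, r_2 = 2


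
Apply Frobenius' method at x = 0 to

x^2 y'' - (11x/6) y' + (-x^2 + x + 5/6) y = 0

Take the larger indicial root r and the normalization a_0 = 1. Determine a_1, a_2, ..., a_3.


Write in Frobenius form y'' + (p(x)/x) y' + (q(x)/x^2) y = 0:
  p(x) = -11/6,  q(x) = -x^2 + x + 5/6.
Indicial equation: r(r-1) + (-11/6) r + (5/6) = 0 -> roots r_1 = 5/2, r_2 = 1/3.
Take r = r_1 = 5/2. Let y(x) = x^r sum_{n>=0} a_n x^n with a_0 = 1.
Substitute y = x^r sum a_n x^n and match x^{r+n}. The recurrence is
  D(n) a_n + 1 a_{n-1} - 1 a_{n-2} = 0,  where D(n) = (r+n)(r+n-1) + (-11/6)(r+n) + (5/6).
  a_n = [-1 a_{n-1} + 1 a_{n-2}] / D(n).
Since the indicial polynomial factors as (r - r_1)(r - r_2), D(n) = (r_1 + n - r_1)(r_1 + n - r_2) = n(n + 13/6).
Evaluating step by step (a_0 = 1):
  n = 1: D(1) = 1(1 + 13/6) = 19/6; numerator = -1(1) = -1; a_1 = (-1)/(19/6) = -6/19
  n = 2: D(2) = 2(2 + 13/6) = 25/3; numerator = -1(-6/19) + 1(1) = 25/19; a_2 = (25/19)/(25/3) = 3/19
  n = 3: D(3) = 3(3 + 13/6) = 31/2; numerator = -1(3/19) + 1(-6/19) = -9/19; a_3 = (-9/19)/(31/2) = -18/589

r = 5/2; a_0 = 1; a_1 = -6/19; a_2 = 3/19; a_3 = -18/589


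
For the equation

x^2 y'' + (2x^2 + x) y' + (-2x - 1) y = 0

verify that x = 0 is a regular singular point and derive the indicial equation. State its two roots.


Divide by x^2 to reach normal form y'' + P_1(x) y' + P_2(x) y = 0 with P_1(x) = 2 + 1/x and P_2(x) = -2/x - 1/x^2.
x = 0 is a singular point because the y'-coefficient 2 + 1/x has a pole at x = 0 and the y-coefficient -2/x - 1/x^2 has a pole at x = 0.
It is a regular singular point because x P_1(x) = p(x) = 2x + 1 and x^2 P_2(x) = q(x) = -2x - 1 are polynomials, hence analytic at x = 0.
p(0) = 1,  q(0) = -1.
Indicial equation: r(r-1) + p(0) r + q(0) = 0, i.e. r^2 + (p(0) - 1) r + q(0) = 0, i.e. r^2 - 1 = 0.
Discriminant: (0)^2 - 4(-1) = 4, so r = (0 ± 2)/2.
Solving: r_1 = 1, r_2 = -1.

indicial: r^2 - 1 = 0; roots r_1 = 1, r_2 = -1


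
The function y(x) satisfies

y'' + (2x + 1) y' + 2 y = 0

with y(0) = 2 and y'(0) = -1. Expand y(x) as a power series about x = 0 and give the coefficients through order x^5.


Ansatz: y(x) = sum_{n>=0} a_n x^n, so y'(x) = sum_{n>=1} n a_n x^(n-1) and y''(x) = sum_{n>=2} n(n-1) a_n x^(n-2).
Substitute into P(x) y'' + Q(x) y' + R(x) y = 0 with P(x) = 1, Q(x) = 2x + 1, R(x) = 2, and match powers of x.
Initial conditions: a_0 = 2, a_1 = -1.
Setting the coefficient of each power of x to zero and solving order by order (substituting the coefficients already found):
  x^0: 2 a_2 + a_1 + 2 a_0 = 0  ->  2 a_2 = -a_1 - 2 a_0 = -3  ->  a_2 = -3/2
  x^1: 6 a_3 + 2 a_2 + 4 a_1 = 0  ->  6 a_3 = -2 a_2 - 4 a_1 = 7  ->  a_3 = 7/6
  x^2: 12 a_4 + 3 a_3 + 6 a_2 = 0  ->  12 a_4 = -3 a_3 - 6 a_2 = 11/2  ->  a_4 = 11/24
  x^3: 20 a_5 + 4 a_4 + 8 a_3 = 0  ->  20 a_5 = -4 a_4 - 8 a_3 = -67/6  ->  a_5 = -67/120
Truncated series: y(x) = 2 - x - (3/2) x^2 + (7/6) x^3 + (11/24) x^4 - (67/120) x^5 + O(x^6).

a_0 = 2; a_1 = -1; a_2 = -3/2; a_3 = 7/6; a_4 = 11/24; a_5 = -67/120


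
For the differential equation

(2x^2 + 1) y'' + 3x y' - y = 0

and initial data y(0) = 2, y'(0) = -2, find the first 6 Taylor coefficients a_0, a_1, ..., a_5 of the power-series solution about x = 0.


Ansatz: y(x) = sum_{n>=0} a_n x^n, so y'(x) = sum_{n>=1} n a_n x^(n-1) and y''(x) = sum_{n>=2} n(n-1) a_n x^(n-2).
Substitute into P(x) y'' + Q(x) y' + R(x) y = 0 with P(x) = 2x^2 + 1, Q(x) = 3x, R(x) = -1, and match powers of x.
Initial conditions: a_0 = 2, a_1 = -2.
Setting the coefficient of each power of x to zero and solving order by order (substituting the coefficients already found):
  x^0: 2 a_2 - a_0 = 0  ->  2 a_2 = a_0 = 2  ->  a_2 = 1
  x^1: 6 a_3 + 2 a_1 = 0  ->  6 a_3 = -2 a_1 = 4  ->  a_3 = 2/3
  x^2: 12 a_4 + 9 a_2 = 0  ->  12 a_4 = -9 a_2 = -9  ->  a_4 = -3/4
  x^3: 20 a_5 + 20 a_3 = 0  ->  20 a_5 = -20 a_3 = -40/3  ->  a_5 = -2/3
Truncated series: y(x) = 2 - 2 x + x^2 + (2/3) x^3 - (3/4) x^4 - (2/3) x^5 + O(x^6).

a_0 = 2; a_1 = -2; a_2 = 1; a_3 = 2/3; a_4 = -3/4; a_5 = -2/3


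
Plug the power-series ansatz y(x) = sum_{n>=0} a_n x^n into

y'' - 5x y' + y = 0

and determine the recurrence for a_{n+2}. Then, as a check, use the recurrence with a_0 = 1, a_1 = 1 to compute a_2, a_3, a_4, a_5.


Substitute y = sum_n a_n x^n.
y''(x) has coefficient (n+2)(n+1) a_{n+2} at x^n;
-5 x y'(x) has coefficient -5 n a_n at x^n (shift);
y(x) has coefficient 1 a_n at x^n.
Matching x^n: (n+2)(n+1) a_{n+2} + (-5n + 1) a_n = 0.
Thus a_{n+2} = (5n - 1) / ((n+1)(n+2)) * a_n.

Check with a_0 = 1, a_1 = 1 (apply the recurrence for n = 0, 1, 2, 3): a_0 = 1, a_1 = 1, a_2 = -1/2, a_3 = 2/3, a_4 = -3/8, a_5 = 7/15.

a_(n+2) = (5n - 1) / ((n+1)(n+2)) * a_n; check: a_0 = 1, a_1 = 1, a_2 = -1/2, a_3 = 2/3, a_4 = -3/8, a_5 = 7/15


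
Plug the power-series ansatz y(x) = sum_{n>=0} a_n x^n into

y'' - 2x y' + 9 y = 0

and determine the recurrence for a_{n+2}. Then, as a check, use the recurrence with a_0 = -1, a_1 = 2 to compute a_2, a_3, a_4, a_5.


Substitute y = sum_n a_n x^n.
y''(x) has coefficient (n+2)(n+1) a_{n+2} at x^n;
-2 x y'(x) has coefficient -2 n a_n at x^n (shift);
9 y(x) has coefficient 9 a_n at x^n.
Matching x^n: (n+2)(n+1) a_{n+2} + (-2n + 9) a_n = 0.
Thus a_{n+2} = (2n - 9) / ((n+1)(n+2)) * a_n.

Check with a_0 = -1, a_1 = 2 (apply the recurrence for n = 0, 1, 2, 3): a_0 = -1, a_1 = 2, a_2 = 9/2, a_3 = -7/3, a_4 = -15/8, a_5 = 7/20.

a_(n+2) = (2n - 9) / ((n+1)(n+2)) * a_n; check: a_0 = -1, a_1 = 2, a_2 = 9/2, a_3 = -7/3, a_4 = -15/8, a_5 = 7/20


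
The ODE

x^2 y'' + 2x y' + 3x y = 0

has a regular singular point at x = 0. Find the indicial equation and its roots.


Divide by x^2 to reach normal form y'' + P_1(x) y' + P_2(x) y = 0 with P_1(x) = 2/x and P_2(x) = 3/x.
x = 0 is a singular point because the y'-coefficient 2/x has a pole at x = 0 and the y-coefficient 3/x has a pole at x = 0.
It is a regular singular point because x P_1(x) = p(x) = 2 and x^2 P_2(x) = q(x) = 3x are polynomials, hence analytic at x = 0.
p(0) = 2,  q(0) = 0.
Indicial equation: r(r-1) + p(0) r + q(0) = 0, i.e. r^2 + (p(0) - 1) r + q(0) = 0, i.e. r^2 + 1 r = 0.
Discriminant: (1)^2 - 4(0) = 1, so r = (-1 ± 1)/2.
Solving: r_1 = 0, r_2 = -1.

indicial: r^2 + 1 r = 0; roots r_1 = 0, r_2 = -1


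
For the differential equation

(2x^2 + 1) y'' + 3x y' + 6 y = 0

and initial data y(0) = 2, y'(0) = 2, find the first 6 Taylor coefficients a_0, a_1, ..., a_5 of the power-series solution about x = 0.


Ansatz: y(x) = sum_{n>=0} a_n x^n, so y'(x) = sum_{n>=1} n a_n x^(n-1) and y''(x) = sum_{n>=2} n(n-1) a_n x^(n-2).
Substitute into P(x) y'' + Q(x) y' + R(x) y = 0 with P(x) = 2x^2 + 1, Q(x) = 3x, R(x) = 6, and match powers of x.
Initial conditions: a_0 = 2, a_1 = 2.
Setting the coefficient of each power of x to zero and solving order by order (substituting the coefficients already found):
  x^0: 2 a_2 + 6 a_0 = 0  ->  2 a_2 = -6 a_0 = -12  ->  a_2 = -6
  x^1: 6 a_3 + 9 a_1 = 0  ->  6 a_3 = -9 a_1 = -18  ->  a_3 = -3
  x^2: 12 a_4 + 16 a_2 = 0  ->  12 a_4 = -16 a_2 = 96  ->  a_4 = 8
  x^3: 20 a_5 + 27 a_3 = 0  ->  20 a_5 = -27 a_3 = 81  ->  a_5 = 81/20
Truncated series: y(x) = 2 + 2 x - 6 x^2 - 3 x^3 + 8 x^4 + (81/20) x^5 + O(x^6).

a_0 = 2; a_1 = 2; a_2 = -6; a_3 = -3; a_4 = 8; a_5 = 81/20


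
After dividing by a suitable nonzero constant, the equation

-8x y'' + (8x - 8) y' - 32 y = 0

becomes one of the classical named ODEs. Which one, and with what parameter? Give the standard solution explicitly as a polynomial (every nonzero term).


All three coefficients share the factor -8; dividing through by -8 gives  x y'' + (1 - x) y' + 4 y = 0.
This matches the Laguerre equation x y'' + (1 - x) y' + n y = 0 with n = 4; the polynomial solution is L_4(x).
With y = sum_k a_k x^k, matching x^k gives (k+1)k a_{k+1} + (k+1) a_{k+1} - k a_k + n a_k = 0, i.e. (k+1)^2 a_{k+1} = (k - n) a_k = (k - 4) a_k. The right side vanishes at k = 4, so the series terminates at degree 4.
Standard normalization L_n(0) = 1 gives a_0 = 1. Work upward with a_{k+1} = (k - 4) a_k / (k+1)^2:
  a_1 = (0 - 4)(1) / 1^2 = -4/1 = -4
  a_2 = (1 - 4)(-4) / 2^2 = 12/4 = 3
  a_3 = (2 - 4)(3) / 3^2 = -6/9 = -2/3
  a_4 = (3 - 4)(-2/3) / 4^2 = (2/3)/16 = 1/24
Hence L_4(x) = x^4/24 - 2 x^3/3 + 3 x^2 - 4 x + 1.

L_4(x); series = x^4/24 - 2 x^3/3 + 3 x^2 - 4 x + 1


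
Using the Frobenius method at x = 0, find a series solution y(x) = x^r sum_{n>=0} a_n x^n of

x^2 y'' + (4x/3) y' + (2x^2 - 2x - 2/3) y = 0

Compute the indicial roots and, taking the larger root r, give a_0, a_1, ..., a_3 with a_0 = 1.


Write in Frobenius form y'' + (p(x)/x) y' + (q(x)/x^2) y = 0:
  p(x) = 4/3,  q(x) = 2x^2 - 2x - 2/3.
Indicial equation: r(r-1) + (4/3) r + (-2/3) = 0 -> roots r_1 = 2/3, r_2 = -1.
Take r = r_1 = 2/3. Let y(x) = x^r sum_{n>=0} a_n x^n with a_0 = 1.
Substitute y = x^r sum a_n x^n and match x^{r+n}. The recurrence is
  D(n) a_n - 2 a_{n-1} + 2 a_{n-2} = 0,  where D(n) = (r+n)(r+n-1) + (4/3)(r+n) + (-2/3).
  a_n = [2 a_{n-1} - 2 a_{n-2}] / D(n).
Since the indicial polynomial factors as (r - r_1)(r - r_2), D(n) = (r_1 + n - r_1)(r_1 + n - r_2) = n(n + 5/3).
Evaluating step by step (a_0 = 1):
  n = 1: D(1) = 1(1 + 5/3) = 8/3; numerator = 2(1) = 2; a_1 = (2)/(8/3) = 3/4
  n = 2: D(2) = 2(2 + 5/3) = 22/3; numerator = 2(3/4) - 2(1) = -1/2; a_2 = (-1/2)/(22/3) = -3/44
  n = 3: D(3) = 3(3 + 5/3) = 14; numerator = 2(-3/44) - 2(3/4) = -18/11; a_3 = (-18/11)/(14) = -9/77

r = 2/3; a_0 = 1; a_1 = 3/4; a_2 = -3/44; a_3 = -9/77


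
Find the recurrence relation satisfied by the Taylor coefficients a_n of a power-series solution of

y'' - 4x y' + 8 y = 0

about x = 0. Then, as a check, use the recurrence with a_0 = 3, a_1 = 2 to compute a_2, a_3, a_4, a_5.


Substitute y = sum_n a_n x^n.
y''(x) has coefficient (n+2)(n+1) a_{n+2} at x^n;
-4 x y'(x) has coefficient -4 n a_n at x^n (shift);
8 y(x) has coefficient 8 a_n at x^n.
Matching x^n: (n+2)(n+1) a_{n+2} + (-4n + 8) a_n = 0.
Thus a_{n+2} = (4n - 8) / ((n+1)(n+2)) * a_n.

Check with a_0 = 3, a_1 = 2 (apply the recurrence for n = 0, 1, 2, 3): a_0 = 3, a_1 = 2, a_2 = -12, a_3 = -4/3, a_4 = 0, a_5 = -4/15.

a_(n+2) = (4n - 8) / ((n+1)(n+2)) * a_n; check: a_0 = 3, a_1 = 2, a_2 = -12, a_3 = -4/3, a_4 = 0, a_5 = -4/15


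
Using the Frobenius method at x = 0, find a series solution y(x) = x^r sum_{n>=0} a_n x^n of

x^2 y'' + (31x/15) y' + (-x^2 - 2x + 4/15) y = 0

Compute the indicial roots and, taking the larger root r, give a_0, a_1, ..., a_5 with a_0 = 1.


Write in Frobenius form y'' + (p(x)/x) y' + (q(x)/x^2) y = 0:
  p(x) = 31/15,  q(x) = -x^2 - 2x + 4/15.
Indicial equation: r(r-1) + (31/15) r + (4/15) = 0 -> roots r_1 = -2/5, r_2 = -2/3.
Take r = r_1 = -2/5. Let y(x) = x^r sum_{n>=0} a_n x^n with a_0 = 1.
Substitute y = x^r sum a_n x^n and match x^{r+n}. The recurrence is
  D(n) a_n - 2 a_{n-1} - 1 a_{n-2} = 0,  where D(n) = (r+n)(r+n-1) + (31/15)(r+n) + (4/15).
  a_n = [2 a_{n-1} + 1 a_{n-2}] / D(n).
Since the indicial polynomial factors as (r - r_1)(r - r_2), D(n) = (r_1 + n - r_1)(r_1 + n - r_2) = n(n + 4/15).
Evaluating step by step (a_0 = 1):
  n = 1: D(1) = 1(1 + 4/15) = 19/15; numerator = 2(1) = 2; a_1 = (2)/(19/15) = 30/19
  n = 2: D(2) = 2(2 + 4/15) = 68/15; numerator = 2(30/19) + 1(1) = 79/19; a_2 = (79/19)/(68/15) = 1185/1292
  n = 3: D(3) = 3(3 + 4/15) = 49/5; numerator = 2(1185/1292) + 1(30/19) = 2205/646; a_3 = (2205/646)/(49/5) = 225/646
  n = 4: D(4) = 4(4 + 4/15) = 256/15; numerator = 2(225/646) + 1(1185/1292) = 2085/1292; a_4 = (2085/1292)/(256/15) = 31275/330752
  n = 5: D(5) = 5(5 + 4/15) = 79/3; numerator = 2(31275/330752) + 1(225/646) = 88875/165376; a_5 = (88875/165376)/(79/3) = 3375/165376

r = -2/5; a_0 = 1; a_1 = 30/19; a_2 = 1185/1292; a_3 = 225/646; a_4 = 31275/330752; a_5 = 3375/165376


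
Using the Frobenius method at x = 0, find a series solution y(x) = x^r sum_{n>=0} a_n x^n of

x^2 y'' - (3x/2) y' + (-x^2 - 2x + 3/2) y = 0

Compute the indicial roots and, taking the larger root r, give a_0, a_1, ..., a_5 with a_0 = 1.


Write in Frobenius form y'' + (p(x)/x) y' + (q(x)/x^2) y = 0:
  p(x) = -3/2,  q(x) = -x^2 - 2x + 3/2.
Indicial equation: r(r-1) + (-3/2) r + (3/2) = 0 -> roots r_1 = 3/2, r_2 = 1.
Take r = r_1 = 3/2. Let y(x) = x^r sum_{n>=0} a_n x^n with a_0 = 1.
Substitute y = x^r sum a_n x^n and match x^{r+n}. The recurrence is
  D(n) a_n - 2 a_{n-1} - 1 a_{n-2} = 0,  where D(n) = (r+n)(r+n-1) + (-3/2)(r+n) + (3/2).
  a_n = [2 a_{n-1} + 1 a_{n-2}] / D(n).
Since the indicial polynomial factors as (r - r_1)(r - r_2), D(n) = (r_1 + n - r_1)(r_1 + n - r_2) = n(n + 1/2).
Evaluating step by step (a_0 = 1):
  n = 1: D(1) = 1(1 + 1/2) = 3/2; numerator = 2(1) = 2; a_1 = (2)/(3/2) = 4/3
  n = 2: D(2) = 2(2 + 1/2) = 5; numerator = 2(4/3) + 1(1) = 11/3; a_2 = (11/3)/(5) = 11/15
  n = 3: D(3) = 3(3 + 1/2) = 21/2; numerator = 2(11/15) + 1(4/3) = 14/5; a_3 = (14/5)/(21/2) = 4/15
  n = 4: D(4) = 4(4 + 1/2) = 18; numerator = 2(4/15) + 1(11/15) = 19/15; a_4 = (19/15)/(18) = 19/270
  n = 5: D(5) = 5(5 + 1/2) = 55/2; numerator = 2(19/270) + 1(4/15) = 11/27; a_5 = (11/27)/(55/2) = 2/135

r = 3/2; a_0 = 1; a_1 = 4/3; a_2 = 11/15; a_3 = 4/15; a_4 = 19/270; a_5 = 2/135


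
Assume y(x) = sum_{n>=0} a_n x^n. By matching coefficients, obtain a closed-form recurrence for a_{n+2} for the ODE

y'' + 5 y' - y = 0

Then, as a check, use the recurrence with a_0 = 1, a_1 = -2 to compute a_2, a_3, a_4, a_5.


Substitute y = sum_n a_n x^n.
y''(x) has coefficient (n+2)(n+1) a_{n+2} at x^n;
5 y'(x) has coefficient 5 (n+1) a_{n+1} at x^n;
-y(x) has coefficient -1 a_n at x^n.
Matching x^n: (n+2)(n+1) a_{n+2} + 5 (n+1) a_{n+1} - 1 a_n = 0.
Thus a_{n+2} = [-5 (n+1) a_{n+1} + 1 a_n] / ((n+1)(n+2)).

Check with a_0 = 1, a_1 = -2 (apply the recurrence for n = 0, 1, 2, 3): a_0 = 1, a_1 = -2, a_2 = 11/2, a_3 = -19/2, a_4 = 37/3, a_5 = -1537/120.

a_(n+2) = [-5 (n+1) a_(n+1) + 1 a_n] / ((n+1)(n+2)); check: a_0 = 1, a_1 = -2, a_2 = 11/2, a_3 = -19/2, a_4 = 37/3, a_5 = -1537/120


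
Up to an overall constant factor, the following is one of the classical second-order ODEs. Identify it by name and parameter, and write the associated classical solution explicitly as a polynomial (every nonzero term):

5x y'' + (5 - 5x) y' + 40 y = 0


All three coefficients share the factor 5; dividing through by 5 gives  x y'' + (1 - x) y' + 8 y = 0.
This matches the Laguerre equation x y'' + (1 - x) y' + n y = 0 with n = 8; the polynomial solution is L_8(x).
With y = sum_k a_k x^k, matching x^k gives (k+1)k a_{k+1} + (k+1) a_{k+1} - k a_k + n a_k = 0, i.e. (k+1)^2 a_{k+1} = (k - n) a_k = (k - 8) a_k. The right side vanishes at k = 8, so the series terminates at degree 8.
Standard normalization L_n(0) = 1 gives a_0 = 1. Work upward with a_{k+1} = (k - 8) a_k / (k+1)^2:
  a_1 = (0 - 8)(1) / 1^2 = -8/1 = -8
  a_2 = (1 - 8)(-8) / 2^2 = 56/4 = 14
  a_3 = (2 - 8)(14) / 3^2 = -84/9 = -28/3
  a_4 = (3 - 8)(-28/3) / 4^2 = (140/3)/16 = 35/12
  a_5 = (4 - 8)(35/12) / 5^2 = (-35/3)/25 = -7/15
  a_6 = (5 - 8)(-7/15) / 6^2 = (7/5)/36 = 7/180
  a_7 = (6 - 8)(7/180) / 7^2 = (-7/90)/49 = -1/630
  a_8 = (7 - 8)(-1/630) / 8^2 = (1/630)/64 = 1/40320
Hence L_8(x) = x^8/40320 - x^7/630 + 7 x^6/180 - 7 x^5/15 + 35 x^4/12 - 28 x^3/3 + 14 x^2 - 8 x + 1.

L_8(x); series = x^8/40320 - x^7/630 + 7 x^6/180 - 7 x^5/15 + 35 x^4/12 - 28 x^3/3 + 14 x^2 - 8 x + 1


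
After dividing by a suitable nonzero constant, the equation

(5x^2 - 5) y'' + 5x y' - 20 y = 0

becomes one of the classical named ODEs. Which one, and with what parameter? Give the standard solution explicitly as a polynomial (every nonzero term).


All three coefficients share the factor -5; dividing through by -5 gives  (1 - x^2) y'' - x y' + 4 y = 0.
This matches the Chebyshev equation (1 - x^2) y'' - x y' + n^2 y = 0 (note the -x y' term, not -2x y') with n^2 = 4, so n = 2; the polynomial solution is T_2(x).
With y = sum_k a_k x^k, matching x^k gives (k+2)(k+1) a_{k+2} = (k^2 - n^2) a_k = (k - 2)(k + 2) a_k. The right side vanishes at k = 2, so the series with the parity of 2 terminates at degree 2.
Standard normalization: leading coefficient of T_n is 2^(n-1), so a_2 = 2^1 = 2. Work downward with a_k = (k+1)(k+2) a_{k+2} / ((k - 2)(k + 2)):
  a_0 = (1)(2)(2) / ((0 - 2)(0 + 2)) = 4/(-4) = -1
Hence T_2(x) = 2 x^2 - 1.

T_2(x); series = 2 x^2 - 1


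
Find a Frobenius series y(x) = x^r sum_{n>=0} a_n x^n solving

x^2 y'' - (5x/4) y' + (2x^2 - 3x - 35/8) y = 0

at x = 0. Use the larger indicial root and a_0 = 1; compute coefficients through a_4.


Write in Frobenius form y'' + (p(x)/x) y' + (q(x)/x^2) y = 0:
  p(x) = -5/4,  q(x) = 2x^2 - 3x - 35/8.
Indicial equation: r(r-1) + (-5/4) r + (-35/8) = 0 -> roots r_1 = 7/2, r_2 = -5/4.
Take r = r_1 = 7/2. Let y(x) = x^r sum_{n>=0} a_n x^n with a_0 = 1.
Substitute y = x^r sum a_n x^n and match x^{r+n}. The recurrence is
  D(n) a_n - 3 a_{n-1} + 2 a_{n-2} = 0,  where D(n) = (r+n)(r+n-1) + (-5/4)(r+n) + (-35/8).
  a_n = [3 a_{n-1} - 2 a_{n-2}] / D(n).
Since the indicial polynomial factors as (r - r_1)(r - r_2), D(n) = (r_1 + n - r_1)(r_1 + n - r_2) = n(n + 19/4).
Evaluating step by step (a_0 = 1):
  n = 1: D(1) = 1(1 + 19/4) = 23/4; numerator = 3(1) = 3; a_1 = (3)/(23/4) = 12/23
  n = 2: D(2) = 2(2 + 19/4) = 27/2; numerator = 3(12/23) - 2(1) = -10/23; a_2 = (-10/23)/(27/2) = -20/621
  n = 3: D(3) = 3(3 + 19/4) = 93/4; numerator = 3(-20/621) - 2(12/23) = -236/207; a_3 = (-236/207)/(93/4) = -944/19251
  n = 4: D(4) = 4(4 + 19/4) = 35; numerator = 3(-944/19251) - 2(-20/621) = -1592/19251; a_4 = (-1592/19251)/(35) = -1592/673785

r = 7/2; a_0 = 1; a_1 = 12/23; a_2 = -20/621; a_3 = -944/19251; a_4 = -1592/673785


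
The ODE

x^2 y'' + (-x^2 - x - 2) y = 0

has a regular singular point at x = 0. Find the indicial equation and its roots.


Divide by x^2 to reach normal form y'' + P_1(x) y' + P_2(x) y = 0 with P_1(x) = 0 and P_2(x) = -1 - 1/x - 2/x^2.
x = 0 is a singular point because the y-coefficient -1 - 1/x - 2/x^2 has a pole at x = 0.
It is a regular singular point because x P_1(x) = p(x) = 0 and x^2 P_2(x) = q(x) = -x^2 - x - 2 are polynomials, hence analytic at x = 0.
p(0) = 0,  q(0) = -2.
Indicial equation: r(r-1) + p(0) r + q(0) = 0, i.e. r^2 + (p(0) - 1) r + q(0) = 0, i.e. r^2 - 1 r - 2 = 0.
Discriminant: (-1)^2 - 4(-2) = 9, so r = (1 ± 3)/2.
Solving: r_1 = 2, r_2 = -1.

indicial: r^2 - 1 r - 2 = 0; roots r_1 = 2, r_2 = -1


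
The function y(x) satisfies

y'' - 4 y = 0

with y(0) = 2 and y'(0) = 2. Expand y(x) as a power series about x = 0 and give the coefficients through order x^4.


Ansatz: y(x) = sum_{n>=0} a_n x^n, so y'(x) = sum_{n>=1} n a_n x^(n-1) and y''(x) = sum_{n>=2} n(n-1) a_n x^(n-2).
Substitute into P(x) y'' + Q(x) y' + R(x) y = 0 with P(x) = 1, Q(x) = 0, R(x) = -4, and match powers of x.
Initial conditions: a_0 = 2, a_1 = 2.
Setting the coefficient of each power of x to zero and solving order by order (substituting the coefficients already found):
  x^0: 2 a_2 - 4 a_0 = 0  ->  2 a_2 = 4 a_0 = 8  ->  a_2 = 4
  x^1: 6 a_3 - 4 a_1 = 0  ->  6 a_3 = 4 a_1 = 8  ->  a_3 = 4/3
  x^2: 12 a_4 - 4 a_2 = 0  ->  12 a_4 = 4 a_2 = 16  ->  a_4 = 4/3
Truncated series: y(x) = 2 + 2 x + 4 x^2 + (4/3) x^3 + (4/3) x^4 + O(x^5).

a_0 = 2; a_1 = 2; a_2 = 4; a_3 = 4/3; a_4 = 4/3


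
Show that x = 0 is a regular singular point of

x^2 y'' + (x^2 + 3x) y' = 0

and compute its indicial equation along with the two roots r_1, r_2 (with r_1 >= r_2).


Divide by x^2 to reach normal form y'' + P_1(x) y' + P_2(x) y = 0 with P_1(x) = 1 + 3/x and P_2(x) = 0.
x = 0 is a singular point because the y'-coefficient 1 + 3/x has a pole at x = 0.
It is a regular singular point because x P_1(x) = p(x) = x + 3 and x^2 P_2(x) = q(x) = 0 are polynomials, hence analytic at x = 0.
p(0) = 3,  q(0) = 0.
Indicial equation: r(r-1) + p(0) r + q(0) = 0, i.e. r^2 + (p(0) - 1) r + q(0) = 0, i.e. r^2 + 2 r = 0.
Discriminant: (2)^2 - 4(0) = 4, so r = (-2 ± 2)/2.
Solving: r_1 = 0, r_2 = -2.

indicial: r^2 + 2 r = 0; roots r_1 = 0, r_2 = -2


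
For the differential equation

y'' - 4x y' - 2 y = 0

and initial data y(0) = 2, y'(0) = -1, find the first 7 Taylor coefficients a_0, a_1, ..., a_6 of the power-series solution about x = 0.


Ansatz: y(x) = sum_{n>=0} a_n x^n, so y'(x) = sum_{n>=1} n a_n x^(n-1) and y''(x) = sum_{n>=2} n(n-1) a_n x^(n-2).
Substitute into P(x) y'' + Q(x) y' + R(x) y = 0 with P(x) = 1, Q(x) = -4x, R(x) = -2, and match powers of x.
Initial conditions: a_0 = 2, a_1 = -1.
Setting the coefficient of each power of x to zero and solving order by order (substituting the coefficients already found):
  x^0: 2 a_2 - 2 a_0 = 0  ->  2 a_2 = 2 a_0 = 4  ->  a_2 = 2
  x^1: 6 a_3 - 6 a_1 = 0  ->  6 a_3 = 6 a_1 = -6  ->  a_3 = -1
  x^2: 12 a_4 - 10 a_2 = 0  ->  12 a_4 = 10 a_2 = 20  ->  a_4 = 5/3
  x^3: 20 a_5 - 14 a_3 = 0  ->  20 a_5 = 14 a_3 = -14  ->  a_5 = -7/10
  x^4: 30 a_6 - 18 a_4 = 0  ->  30 a_6 = 18 a_4 = 30  ->  a_6 = 1
Truncated series: y(x) = 2 - x + 2 x^2 - x^3 + (5/3) x^4 - (7/10) x^5 + x^6 + O(x^7).

a_0 = 2; a_1 = -1; a_2 = 2; a_3 = -1; a_4 = 5/3; a_5 = -7/10; a_6 = 1


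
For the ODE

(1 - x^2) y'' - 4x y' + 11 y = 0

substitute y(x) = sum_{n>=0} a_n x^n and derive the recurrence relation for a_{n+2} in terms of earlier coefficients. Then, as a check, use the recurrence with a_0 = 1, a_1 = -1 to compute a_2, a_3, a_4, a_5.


Substitute y = sum_n a_n x^n.
(1 - 1 x^2) y'' contributes (n+2)(n+1) a_{n+2} - n(n-1) a_n at x^n.
-4 x y'(x) contributes -4 n a_n at x^n.
11 y(x) contributes 11 a_n at x^n.
Matching x^n: (n+2)(n+1) a_{n+2} + (-n(n-1) - 4 n + 11) a_n = 0.
Thus a_{n+2} = (n(n-1) + 4 n - 11) / ((n+1)(n+2)) * a_n.

Check with a_0 = 1, a_1 = -1 (apply the recurrence for n = 0, 1, 2, 3): a_0 = 1, a_1 = -1, a_2 = -11/2, a_3 = 7/6, a_4 = 11/24, a_5 = 49/120.

a_(n+2) = (n(n-1) + 4 n - 11) / ((n+1)(n+2)) * a_n; check: a_0 = 1, a_1 = -1, a_2 = -11/2, a_3 = 7/6, a_4 = 11/24, a_5 = 49/120


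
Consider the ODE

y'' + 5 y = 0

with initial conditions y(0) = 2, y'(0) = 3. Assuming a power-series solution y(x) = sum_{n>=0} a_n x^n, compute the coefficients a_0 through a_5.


Ansatz: y(x) = sum_{n>=0} a_n x^n, so y'(x) = sum_{n>=1} n a_n x^(n-1) and y''(x) = sum_{n>=2} n(n-1) a_n x^(n-2).
Substitute into P(x) y'' + Q(x) y' + R(x) y = 0 with P(x) = 1, Q(x) = 0, R(x) = 5, and match powers of x.
Initial conditions: a_0 = 2, a_1 = 3.
Setting the coefficient of each power of x to zero and solving order by order (substituting the coefficients already found):
  x^0: 2 a_2 + 5 a_0 = 0  ->  2 a_2 = -5 a_0 = -10  ->  a_2 = -5
  x^1: 6 a_3 + 5 a_1 = 0  ->  6 a_3 = -5 a_1 = -15  ->  a_3 = -5/2
  x^2: 12 a_4 + 5 a_2 = 0  ->  12 a_4 = -5 a_2 = 25  ->  a_4 = 25/12
  x^3: 20 a_5 + 5 a_3 = 0  ->  20 a_5 = -5 a_3 = 25/2  ->  a_5 = 5/8
Truncated series: y(x) = 2 + 3 x - 5 x^2 - (5/2) x^3 + (25/12) x^4 + (5/8) x^5 + O(x^6).

a_0 = 2; a_1 = 3; a_2 = -5; a_3 = -5/2; a_4 = 25/12; a_5 = 5/8


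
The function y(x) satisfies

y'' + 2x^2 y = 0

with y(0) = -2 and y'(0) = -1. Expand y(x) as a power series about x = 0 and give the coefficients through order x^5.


Ansatz: y(x) = sum_{n>=0} a_n x^n, so y'(x) = sum_{n>=1} n a_n x^(n-1) and y''(x) = sum_{n>=2} n(n-1) a_n x^(n-2).
Substitute into P(x) y'' + Q(x) y' + R(x) y = 0 with P(x) = 1, Q(x) = 0, R(x) = 2x^2, and match powers of x.
Initial conditions: a_0 = -2, a_1 = -1.
Setting the coefficient of each power of x to zero and solving order by order (substituting the coefficients already found):
  x^0: 2 a_2 = 0  ->  a_2 = 0
  x^1: 6 a_3 = 0  ->  a_3 = 0
  x^2: 12 a_4 + 2 a_0 = 0  ->  12 a_4 = -2 a_0 = 4  ->  a_4 = 1/3
  x^3: 20 a_5 + 2 a_1 = 0  ->  20 a_5 = -2 a_1 = 2  ->  a_5 = 1/10
Truncated series: y(x) = -2 - x + (1/3) x^4 + (1/10) x^5 + O(x^6).

a_0 = -2; a_1 = -1; a_2 = 0; a_3 = 0; a_4 = 1/3; a_5 = 1/10


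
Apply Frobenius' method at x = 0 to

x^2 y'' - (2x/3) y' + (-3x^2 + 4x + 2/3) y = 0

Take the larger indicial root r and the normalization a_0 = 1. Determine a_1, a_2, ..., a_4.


Write in Frobenius form y'' + (p(x)/x) y' + (q(x)/x^2) y = 0:
  p(x) = -2/3,  q(x) = -3x^2 + 4x + 2/3.
Indicial equation: r(r-1) + (-2/3) r + (2/3) = 0 -> roots r_1 = 1, r_2 = 2/3.
Take r = r_1 = 1. Let y(x) = x^r sum_{n>=0} a_n x^n with a_0 = 1.
Substitute y = x^r sum a_n x^n and match x^{r+n}. The recurrence is
  D(n) a_n + 4 a_{n-1} - 3 a_{n-2} = 0,  where D(n) = (r+n)(r+n-1) + (-2/3)(r+n) + (2/3).
  a_n = [-4 a_{n-1} + 3 a_{n-2}] / D(n).
Since the indicial polynomial factors as (r - r_1)(r - r_2), D(n) = (r_1 + n - r_1)(r_1 + n - r_2) = n(n + 1/3).
Evaluating step by step (a_0 = 1):
  n = 1: D(1) = 1(1 + 1/3) = 4/3; numerator = -4(1) = -4; a_1 = (-4)/(4/3) = -3
  n = 2: D(2) = 2(2 + 1/3) = 14/3; numerator = -4(-3) + 3(1) = 15; a_2 = (15)/(14/3) = 45/14
  n = 3: D(3) = 3(3 + 1/3) = 10; numerator = -4(45/14) + 3(-3) = -153/7; a_3 = (-153/7)/(10) = -153/70
  n = 4: D(4) = 4(4 + 1/3) = 52/3; numerator = -4(-153/70) + 3(45/14) = 1287/70; a_4 = (1287/70)/(52/3) = 297/280

r = 1; a_0 = 1; a_1 = -3; a_2 = 45/14; a_3 = -153/70; a_4 = 297/280


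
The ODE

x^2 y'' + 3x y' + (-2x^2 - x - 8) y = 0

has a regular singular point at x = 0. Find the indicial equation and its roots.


Divide by x^2 to reach normal form y'' + P_1(x) y' + P_2(x) y = 0 with P_1(x) = 3/x and P_2(x) = -2 - 1/x - 8/x^2.
x = 0 is a singular point because the y'-coefficient 3/x has a pole at x = 0 and the y-coefficient -2 - 1/x - 8/x^2 has a pole at x = 0.
It is a regular singular point because x P_1(x) = p(x) = 3 and x^2 P_2(x) = q(x) = -2x^2 - x - 8 are polynomials, hence analytic at x = 0.
p(0) = 3,  q(0) = -8.
Indicial equation: r(r-1) + p(0) r + q(0) = 0, i.e. r^2 + (p(0) - 1) r + q(0) = 0, i.e. r^2 + 2 r - 8 = 0.
Discriminant: (2)^2 - 4(-8) = 36, so r = (-2 ± 6)/2.
Solving: r_1 = 2, r_2 = -4.

indicial: r^2 + 2 r - 8 = 0; roots r_1 = 2, r_2 = -4


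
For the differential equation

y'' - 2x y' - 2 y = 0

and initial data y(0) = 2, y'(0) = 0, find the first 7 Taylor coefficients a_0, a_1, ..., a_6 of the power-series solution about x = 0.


Ansatz: y(x) = sum_{n>=0} a_n x^n, so y'(x) = sum_{n>=1} n a_n x^(n-1) and y''(x) = sum_{n>=2} n(n-1) a_n x^(n-2).
Substitute into P(x) y'' + Q(x) y' + R(x) y = 0 with P(x) = 1, Q(x) = -2x, R(x) = -2, and match powers of x.
Initial conditions: a_0 = 2, a_1 = 0.
Setting the coefficient of each power of x to zero and solving order by order (substituting the coefficients already found):
  x^0: 2 a_2 - 2 a_0 = 0  ->  2 a_2 = 2 a_0 = 4  ->  a_2 = 2
  x^1: 6 a_3 - 4 a_1 = 0  ->  6 a_3 = 4 a_1 = 0  ->  a_3 = 0
  x^2: 12 a_4 - 6 a_2 = 0  ->  12 a_4 = 6 a_2 = 12  ->  a_4 = 1
  x^3: 20 a_5 - 8 a_3 = 0  ->  20 a_5 = 8 a_3 = 0  ->  a_5 = 0
  x^4: 30 a_6 - 10 a_4 = 0  ->  30 a_6 = 10 a_4 = 10  ->  a_6 = 1/3
Truncated series: y(x) = 2 + 2 x^2 + x^4 + (1/3) x^6 + O(x^7).

a_0 = 2; a_1 = 0; a_2 = 2; a_3 = 0; a_4 = 1; a_5 = 0; a_6 = 1/3


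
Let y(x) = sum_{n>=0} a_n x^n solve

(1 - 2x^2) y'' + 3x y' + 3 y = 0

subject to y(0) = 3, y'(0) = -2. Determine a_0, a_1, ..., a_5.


Ansatz: y(x) = sum_{n>=0} a_n x^n, so y'(x) = sum_{n>=1} n a_n x^(n-1) and y''(x) = sum_{n>=2} n(n-1) a_n x^(n-2).
Substitute into P(x) y'' + Q(x) y' + R(x) y = 0 with P(x) = 1 - 2x^2, Q(x) = 3x, R(x) = 3, and match powers of x.
Initial conditions: a_0 = 3, a_1 = -2.
Setting the coefficient of each power of x to zero and solving order by order (substituting the coefficients already found):
  x^0: 2 a_2 + 3 a_0 = 0  ->  2 a_2 = -3 a_0 = -9  ->  a_2 = -9/2
  x^1: 6 a_3 + 6 a_1 = 0  ->  6 a_3 = -6 a_1 = 12  ->  a_3 = 2
  x^2: 12 a_4 + 5 a_2 = 0  ->  12 a_4 = -5 a_2 = 45/2  ->  a_4 = 15/8
  x^3: 20 a_5 = 0  ->  a_5 = 0
Truncated series: y(x) = 3 - 2 x - (9/2) x^2 + 2 x^3 + (15/8) x^4 + O(x^6).

a_0 = 3; a_1 = -2; a_2 = -9/2; a_3 = 2; a_4 = 15/8; a_5 = 0
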